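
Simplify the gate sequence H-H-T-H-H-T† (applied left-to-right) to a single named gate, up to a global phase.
I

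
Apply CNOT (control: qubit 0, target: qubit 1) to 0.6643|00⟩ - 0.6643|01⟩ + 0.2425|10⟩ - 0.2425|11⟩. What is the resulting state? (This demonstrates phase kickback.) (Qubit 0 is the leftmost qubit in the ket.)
0.6643|00⟩ - 0.6643|01⟩ - 0.2425|10⟩ + 0.2425|11⟩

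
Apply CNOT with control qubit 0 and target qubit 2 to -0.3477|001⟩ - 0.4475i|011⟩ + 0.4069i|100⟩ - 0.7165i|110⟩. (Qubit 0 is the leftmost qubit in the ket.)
-0.3477|001⟩ - 0.4475i|011⟩ + 0.4069i|101⟩ - 0.7165i|111⟩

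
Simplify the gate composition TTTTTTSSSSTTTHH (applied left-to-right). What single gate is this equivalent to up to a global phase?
T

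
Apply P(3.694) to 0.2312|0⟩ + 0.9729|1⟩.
0.2312|0⟩ + (-0.8282 - 0.5105i)|1⟩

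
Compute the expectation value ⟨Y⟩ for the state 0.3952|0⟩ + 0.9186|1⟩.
0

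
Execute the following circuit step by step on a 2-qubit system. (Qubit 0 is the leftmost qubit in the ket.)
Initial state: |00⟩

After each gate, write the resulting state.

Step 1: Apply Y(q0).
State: i|10⟩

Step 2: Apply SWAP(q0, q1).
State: i|01⟩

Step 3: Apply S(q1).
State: -|01⟩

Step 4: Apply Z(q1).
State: |01⟩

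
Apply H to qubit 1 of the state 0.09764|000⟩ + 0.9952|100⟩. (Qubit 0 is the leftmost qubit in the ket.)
0.06904|000⟩ + 0.06904|010⟩ + 0.7037|100⟩ + 0.7037|110⟩

H on qubit 1 mixes each pair of kets that differ only in qubit 1: amplitudes (a, b) of (|…0…⟩, |…1…⟩) become ((a + b)/√2, (a − b)/√2). Kets absent from the input have amplitude 0.
(|000⟩, |010⟩): (a, b) = (0.09764, 0) → (0.06904, 0.06904)
(|100⟩, |110⟩): (a, b) = (0.9952, 0) → (0.7037, 0.7037)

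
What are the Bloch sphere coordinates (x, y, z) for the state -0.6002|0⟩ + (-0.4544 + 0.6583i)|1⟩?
(0.5455, -0.7902, -0.2796)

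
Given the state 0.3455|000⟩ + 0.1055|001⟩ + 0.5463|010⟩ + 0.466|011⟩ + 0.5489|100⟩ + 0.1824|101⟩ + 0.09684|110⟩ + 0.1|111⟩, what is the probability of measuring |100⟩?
0.3013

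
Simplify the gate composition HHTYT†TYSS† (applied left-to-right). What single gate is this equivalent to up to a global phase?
T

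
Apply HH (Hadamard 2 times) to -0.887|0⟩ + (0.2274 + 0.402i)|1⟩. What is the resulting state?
-0.887|0⟩ + (0.2274 + 0.402i)|1⟩

H² = I, so an even number of Hadamards cancels: H^2 = I and the state is unchanged.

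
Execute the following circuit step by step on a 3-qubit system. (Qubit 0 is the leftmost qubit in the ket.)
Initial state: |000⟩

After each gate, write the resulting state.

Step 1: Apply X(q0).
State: |100⟩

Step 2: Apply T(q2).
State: |100⟩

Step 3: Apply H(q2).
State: 1/√2|100⟩ + 1/√2|101⟩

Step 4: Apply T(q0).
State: (1/2 + (1/2)i)|100⟩ + (1/2 + (1/2)i)|101⟩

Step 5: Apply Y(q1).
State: (-1/2 + (1/2)i)|110⟩ + (-1/2 + (1/2)i)|111⟩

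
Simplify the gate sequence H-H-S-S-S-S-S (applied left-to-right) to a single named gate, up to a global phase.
S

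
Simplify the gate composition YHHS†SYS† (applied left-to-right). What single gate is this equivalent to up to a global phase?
S†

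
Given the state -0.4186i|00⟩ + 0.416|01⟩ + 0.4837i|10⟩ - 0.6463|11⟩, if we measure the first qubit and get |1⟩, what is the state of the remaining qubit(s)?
0.5992i|0⟩ - 0.8006|1⟩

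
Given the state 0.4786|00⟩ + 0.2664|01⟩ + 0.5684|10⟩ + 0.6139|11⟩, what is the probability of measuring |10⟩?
0.3231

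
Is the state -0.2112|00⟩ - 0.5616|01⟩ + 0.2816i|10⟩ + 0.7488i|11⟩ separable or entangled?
Separable

Writing the state as a|00⟩ + b|01⟩ + c|10⟩ + d|11⟩, it is a product state iff ad − bc = 0.
Here (a, b, c, d) = (-0.2112, -0.5616, 0.2816i, 0.7488i): ad − bc = (-0.2112)(0.7488i) − (-0.5616)(0.2816i) = 0, so the state is separable.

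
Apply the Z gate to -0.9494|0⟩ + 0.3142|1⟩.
-0.9494|0⟩ - 0.3142|1⟩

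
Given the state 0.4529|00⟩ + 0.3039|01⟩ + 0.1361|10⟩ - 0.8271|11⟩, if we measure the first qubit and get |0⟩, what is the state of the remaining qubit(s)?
0.8304|0⟩ + 0.5572|1⟩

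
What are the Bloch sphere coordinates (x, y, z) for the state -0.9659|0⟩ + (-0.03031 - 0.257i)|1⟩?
(0.05855, 0.4965, 0.866)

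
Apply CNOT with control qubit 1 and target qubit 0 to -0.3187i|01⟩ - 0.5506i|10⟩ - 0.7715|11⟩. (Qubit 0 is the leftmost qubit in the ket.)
-0.7715|01⟩ - 0.5506i|10⟩ - 0.3187i|11⟩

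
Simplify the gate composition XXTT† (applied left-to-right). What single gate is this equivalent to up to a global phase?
I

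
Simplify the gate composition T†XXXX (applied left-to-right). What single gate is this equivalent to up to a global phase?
T†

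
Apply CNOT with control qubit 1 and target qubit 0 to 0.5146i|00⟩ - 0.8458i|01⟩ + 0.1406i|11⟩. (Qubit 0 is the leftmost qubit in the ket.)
0.5146i|00⟩ + 0.1406i|01⟩ - 0.8458i|11⟩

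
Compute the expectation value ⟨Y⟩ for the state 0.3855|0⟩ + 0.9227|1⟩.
0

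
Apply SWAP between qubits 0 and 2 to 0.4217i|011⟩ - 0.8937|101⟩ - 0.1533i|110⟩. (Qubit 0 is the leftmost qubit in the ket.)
-0.1533i|011⟩ - 0.8937|101⟩ + 0.4217i|110⟩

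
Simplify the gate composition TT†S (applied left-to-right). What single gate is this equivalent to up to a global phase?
S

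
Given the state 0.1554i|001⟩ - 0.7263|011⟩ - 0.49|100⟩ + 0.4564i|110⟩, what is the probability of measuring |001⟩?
0.02415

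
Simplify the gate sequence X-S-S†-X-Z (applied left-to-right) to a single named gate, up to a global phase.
Z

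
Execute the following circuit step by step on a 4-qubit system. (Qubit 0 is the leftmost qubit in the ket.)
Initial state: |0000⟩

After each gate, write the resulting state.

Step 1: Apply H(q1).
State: 1/√2|0000⟩ + 1/√2|0100⟩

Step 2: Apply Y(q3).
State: (1/√2)i|0001⟩ + (1/√2)i|0101⟩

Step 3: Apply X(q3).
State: (1/√2)i|0000⟩ + (1/√2)i|0100⟩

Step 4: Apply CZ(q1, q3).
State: (1/√2)i|0000⟩ + (1/√2)i|0100⟩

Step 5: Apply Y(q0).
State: -1/√2|1000⟩ - 1/√2|1100⟩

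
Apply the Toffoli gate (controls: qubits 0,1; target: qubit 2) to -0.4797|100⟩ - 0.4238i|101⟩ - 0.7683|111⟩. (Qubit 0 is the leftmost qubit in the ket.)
-0.4797|100⟩ - 0.4238i|101⟩ - 0.7683|110⟩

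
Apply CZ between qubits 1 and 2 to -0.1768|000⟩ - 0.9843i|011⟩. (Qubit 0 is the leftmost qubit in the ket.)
-0.1768|000⟩ + 0.9843i|011⟩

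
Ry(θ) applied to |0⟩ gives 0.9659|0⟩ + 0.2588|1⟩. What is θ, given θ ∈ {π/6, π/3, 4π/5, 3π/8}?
π/6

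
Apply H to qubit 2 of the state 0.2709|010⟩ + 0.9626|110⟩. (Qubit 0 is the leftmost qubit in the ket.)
0.1916|010⟩ + 0.1916|011⟩ + 0.6807|110⟩ + 0.6807|111⟩

H on qubit 2 mixes each pair of kets that differ only in qubit 2: amplitudes (a, b) of (|…0…⟩, |…1…⟩) become ((a + b)/√2, (a − b)/√2). Kets absent from the input have amplitude 0.
(|010⟩, |011⟩): (a, b) = (0.2709, 0) → (0.1916, 0.1916)
(|110⟩, |111⟩): (a, b) = (0.9626, 0) → (0.6807, 0.6807)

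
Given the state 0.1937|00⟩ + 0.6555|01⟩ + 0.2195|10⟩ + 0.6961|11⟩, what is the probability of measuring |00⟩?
0.03752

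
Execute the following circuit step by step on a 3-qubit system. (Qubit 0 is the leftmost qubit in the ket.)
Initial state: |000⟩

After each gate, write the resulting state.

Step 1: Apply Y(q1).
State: i|010⟩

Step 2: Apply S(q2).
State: i|010⟩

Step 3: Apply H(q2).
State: (1/√2)i|010⟩ + (1/√2)i|011⟩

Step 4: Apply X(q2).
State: (1/√2)i|010⟩ + (1/√2)i|011⟩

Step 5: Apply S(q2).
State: (1/√2)i|010⟩ - 1/√2|011⟩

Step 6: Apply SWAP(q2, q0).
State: (1/√2)i|010⟩ - 1/√2|110⟩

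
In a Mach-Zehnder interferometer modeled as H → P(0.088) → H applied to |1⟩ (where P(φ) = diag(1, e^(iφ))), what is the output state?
(0.001935 - 0.04394i)|0⟩ + (0.9981 + 0.04394i)|1⟩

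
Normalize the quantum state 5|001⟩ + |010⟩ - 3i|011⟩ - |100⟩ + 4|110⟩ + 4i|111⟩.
0.6063|001⟩ + 0.1213|010⟩ - 0.3638i|011⟩ - 0.1213|100⟩ + 0.4851|110⟩ + 0.4851i|111⟩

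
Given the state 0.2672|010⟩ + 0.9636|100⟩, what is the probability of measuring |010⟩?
0.0714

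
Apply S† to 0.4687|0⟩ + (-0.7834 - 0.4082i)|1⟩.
0.4687|0⟩ + (-0.4082 + 0.7834i)|1⟩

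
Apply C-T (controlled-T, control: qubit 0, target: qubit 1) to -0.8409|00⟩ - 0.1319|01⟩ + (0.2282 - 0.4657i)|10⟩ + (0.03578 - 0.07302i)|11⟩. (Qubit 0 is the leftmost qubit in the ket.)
-0.8409|00⟩ - 0.1319|01⟩ + (0.2282 - 0.4657i)|10⟩ + (0.07693 - 0.02633i)|11⟩

C-T leaves the control-|0⟩ kets |00⟩, |01⟩ unchanged and applies T to qubit 1 on the control-|1⟩ pair (|10⟩, |11⟩).
T = [[1, 0], [0, (1/√2 + (1/√2)i)]].
With a = amp(|10⟩) = (0.2282 - 0.4657i) and b = amp(|11⟩) = (0.03578 - 0.07302i):
new amp(|10⟩) = (1)·a = (0.2282 - 0.4657i)
new amp(|11⟩) = (1/√2 + (1/√2)i)·b = (0.07693 - 0.02633i)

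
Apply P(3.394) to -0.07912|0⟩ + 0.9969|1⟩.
-0.07912|0⟩ + (-0.9653 - 0.249i)|1⟩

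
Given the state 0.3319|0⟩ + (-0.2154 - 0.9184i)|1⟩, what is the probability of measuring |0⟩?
0.1102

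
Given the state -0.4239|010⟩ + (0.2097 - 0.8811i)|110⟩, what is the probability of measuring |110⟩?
0.8203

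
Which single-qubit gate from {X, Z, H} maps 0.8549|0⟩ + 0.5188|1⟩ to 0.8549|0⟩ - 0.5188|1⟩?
Z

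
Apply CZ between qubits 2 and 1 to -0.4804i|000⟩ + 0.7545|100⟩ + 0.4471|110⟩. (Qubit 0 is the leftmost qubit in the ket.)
-0.4804i|000⟩ + 0.7545|100⟩ + 0.4471|110⟩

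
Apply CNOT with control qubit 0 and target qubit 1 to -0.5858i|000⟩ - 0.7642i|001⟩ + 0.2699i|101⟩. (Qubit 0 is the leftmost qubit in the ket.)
-0.5858i|000⟩ - 0.7642i|001⟩ + 0.2699i|111⟩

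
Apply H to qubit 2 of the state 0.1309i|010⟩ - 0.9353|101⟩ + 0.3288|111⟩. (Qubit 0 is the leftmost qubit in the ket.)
0.09256i|010⟩ + 0.09256i|011⟩ - 0.6614|100⟩ + 0.6614|101⟩ + 0.2325|110⟩ - 0.2325|111⟩

H on qubit 2 mixes each pair of kets that differ only in qubit 2: amplitudes (a, b) of (|…0…⟩, |…1…⟩) become ((a + b)/√2, (a − b)/√2). Kets absent from the input have amplitude 0.
(|010⟩, |011⟩): (a, b) = (0.1309i, 0) → (0.09256i, 0.09256i)
(|100⟩, |101⟩): (a, b) = (0, -0.9353) → (-0.6614, 0.6614)
(|110⟩, |111⟩): (a, b) = (0, 0.3288) → (0.2325, -0.2325)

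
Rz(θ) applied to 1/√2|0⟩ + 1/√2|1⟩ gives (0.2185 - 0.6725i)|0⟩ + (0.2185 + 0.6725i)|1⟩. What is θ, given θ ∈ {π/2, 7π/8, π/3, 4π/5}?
4π/5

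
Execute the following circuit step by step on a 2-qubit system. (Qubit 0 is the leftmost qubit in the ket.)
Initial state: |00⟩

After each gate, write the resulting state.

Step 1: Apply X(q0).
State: |10⟩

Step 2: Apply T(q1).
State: |10⟩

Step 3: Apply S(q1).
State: |10⟩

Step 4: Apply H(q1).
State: 1/√2|10⟩ + 1/√2|11⟩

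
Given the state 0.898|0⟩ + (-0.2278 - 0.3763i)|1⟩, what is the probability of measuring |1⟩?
0.1935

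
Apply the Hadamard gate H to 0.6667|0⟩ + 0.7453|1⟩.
0.9984|0⟩ - 0.05558|1⟩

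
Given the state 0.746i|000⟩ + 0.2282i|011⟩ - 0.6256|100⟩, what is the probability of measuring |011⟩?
0.05208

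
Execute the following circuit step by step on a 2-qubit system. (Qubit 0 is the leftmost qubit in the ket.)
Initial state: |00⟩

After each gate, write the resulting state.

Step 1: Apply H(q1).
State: 1/√2|00⟩ + 1/√2|01⟩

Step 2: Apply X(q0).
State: 1/√2|10⟩ + 1/√2|11⟩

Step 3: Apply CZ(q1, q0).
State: 1/√2|10⟩ - 1/√2|11⟩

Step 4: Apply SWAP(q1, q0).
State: 1/√2|01⟩ - 1/√2|11⟩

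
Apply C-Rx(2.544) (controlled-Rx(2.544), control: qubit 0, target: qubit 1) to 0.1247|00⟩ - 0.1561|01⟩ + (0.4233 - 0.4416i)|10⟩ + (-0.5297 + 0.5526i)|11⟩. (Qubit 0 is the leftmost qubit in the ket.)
0.1247|00⟩ - 0.1561|01⟩ + (0.6527 + 0.3762i)|10⟩ + (-0.578 - 0.2419i)|11⟩

C-Rx(2.544) leaves the control-|0⟩ kets |00⟩, |01⟩ unchanged and applies Rx(2.544) to qubit 1 on the control-|1⟩ pair (|10⟩, |11⟩).
Rx(2.544) = [[cos(θ/2), −i·sin(θ/2)], [−i·sin(θ/2), cos(θ/2)]]; θ = 2.544, cos(θ/2) ≈ 0.29437, sin(θ/2) ≈ 0.955692.
With a = amp(|10⟩) = (0.4233 - 0.4416i) and b = amp(|11⟩) = (-0.5297 + 0.5526i):
new amp(|10⟩) = (0.29437)·a + (-0.955692i)·b = (0.6527 + 0.3762i)
new amp(|11⟩) = (-0.955692i)·a + (0.29437)·b = (-0.578 - 0.2419i)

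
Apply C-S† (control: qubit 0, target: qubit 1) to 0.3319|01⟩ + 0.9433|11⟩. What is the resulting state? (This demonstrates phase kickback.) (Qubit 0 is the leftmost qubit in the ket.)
0.3319|01⟩ - 0.9433i|11⟩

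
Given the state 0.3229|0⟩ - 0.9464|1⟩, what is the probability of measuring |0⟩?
0.1043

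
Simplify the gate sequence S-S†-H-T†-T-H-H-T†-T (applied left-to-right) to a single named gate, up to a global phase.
H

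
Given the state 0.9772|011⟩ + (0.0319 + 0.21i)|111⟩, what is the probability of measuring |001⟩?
0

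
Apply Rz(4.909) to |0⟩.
(-0.7731 - 0.6343i)|0⟩

Rz(4.909) = [[e^(−iθ/2), 0], [0, e^(iθ/2)]] with e^(±iθ/2) = cos(θ/2) ± i·sin(θ/2); θ = 4.909, cos(θ/2) ≈ -0.773093, sin(θ/2) ≈ 0.634292.
With a = amp(|0⟩) = 1 and b = amp(|1⟩) = 0:
new amp(|0⟩) = (-0.773093 - 0.634292i)·a = (-0.7731 - 0.6343i)
new amp(|1⟩) = (-0.773093 + 0.634292i)·b = 0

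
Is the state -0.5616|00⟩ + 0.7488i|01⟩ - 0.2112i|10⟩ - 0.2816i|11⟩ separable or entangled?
Entangled

Writing the state as a|00⟩ + b|01⟩ + c|10⟩ + d|11⟩, it is a product state iff ad − bc = 0.
Here (a, b, c, d) = (-0.5616, 0.7488i, -0.2112i, -0.2816i): ad − bc = (-0.5616)(-0.2816i) − (0.7488i)(-0.2112i) = (-0.1581 + 0.1581i) ≠ 0, so the state is entangled.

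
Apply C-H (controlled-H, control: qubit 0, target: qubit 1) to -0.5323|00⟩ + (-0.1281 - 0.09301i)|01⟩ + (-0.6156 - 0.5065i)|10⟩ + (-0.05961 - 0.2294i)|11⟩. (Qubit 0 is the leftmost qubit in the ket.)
-0.5323|00⟩ + (-0.1281 - 0.09301i)|01⟩ + (-0.4774 - 0.5204i)|10⟩ + (-0.3931 - 0.1959i)|11⟩

C-H leaves the control-|0⟩ kets |00⟩, |01⟩ unchanged and applies H to qubit 1 on the control-|1⟩ pair (|10⟩, |11⟩).
H = [[1/√2, 1/√2], [1/√2, -1/√2]].
With a = amp(|10⟩) = (-0.6156 - 0.5065i) and b = amp(|11⟩) = (-0.05961 - 0.2294i):
new amp(|10⟩) = (1/√2)·a + (1/√2)·b = (-0.4774 - 0.5204i)
new amp(|11⟩) = (1/√2)·a + (-1/√2)·b = (-0.3931 - 0.1959i)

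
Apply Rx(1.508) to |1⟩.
-0.6846i|0⟩ + 0.729|1⟩

Rx(1.508) = [[cos(θ/2), −i·sin(θ/2)], [−i·sin(θ/2), cos(θ/2)]]; θ = 1.508, cos(θ/2) ≈ 0.728956, sin(θ/2) ≈ 0.68456.
With a = amp(|0⟩) = 0 and b = amp(|1⟩) = 1:
new amp(|0⟩) = (0.728956)·a + (-0.68456i)·b = -0.6846i
new amp(|1⟩) = (-0.68456i)·a + (0.728956)·b = 0.729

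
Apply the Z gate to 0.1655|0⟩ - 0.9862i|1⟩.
0.1655|0⟩ + 0.9862i|1⟩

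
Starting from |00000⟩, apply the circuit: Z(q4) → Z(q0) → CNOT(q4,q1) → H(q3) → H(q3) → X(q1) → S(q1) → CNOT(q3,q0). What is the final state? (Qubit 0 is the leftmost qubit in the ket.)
i|01000⟩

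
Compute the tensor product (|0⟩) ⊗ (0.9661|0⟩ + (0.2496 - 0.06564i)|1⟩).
0.9661|00⟩ + (0.2496 - 0.06564i)|01⟩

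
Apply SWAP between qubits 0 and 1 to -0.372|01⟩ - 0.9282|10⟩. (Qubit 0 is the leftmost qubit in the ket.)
-0.9282|01⟩ - 0.372|10⟩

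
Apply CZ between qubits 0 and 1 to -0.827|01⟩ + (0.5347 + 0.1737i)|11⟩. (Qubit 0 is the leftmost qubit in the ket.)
-0.827|01⟩ + (-0.5347 - 0.1737i)|11⟩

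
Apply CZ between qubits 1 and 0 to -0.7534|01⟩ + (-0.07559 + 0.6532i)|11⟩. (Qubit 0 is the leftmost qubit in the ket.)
-0.7534|01⟩ + (0.07559 - 0.6532i)|11⟩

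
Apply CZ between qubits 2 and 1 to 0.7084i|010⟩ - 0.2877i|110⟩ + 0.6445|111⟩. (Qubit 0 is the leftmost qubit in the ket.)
0.7084i|010⟩ - 0.2877i|110⟩ - 0.6445|111⟩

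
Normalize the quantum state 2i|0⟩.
i|0⟩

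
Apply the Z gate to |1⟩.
-|1⟩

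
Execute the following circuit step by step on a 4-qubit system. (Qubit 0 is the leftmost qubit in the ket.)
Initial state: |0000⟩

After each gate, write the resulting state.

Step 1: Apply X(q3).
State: |0001⟩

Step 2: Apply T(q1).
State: |0001⟩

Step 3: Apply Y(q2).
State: i|0011⟩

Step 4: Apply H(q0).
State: (1/√2)i|0011⟩ + (1/√2)i|1011⟩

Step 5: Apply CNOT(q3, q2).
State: (1/√2)i|0001⟩ + (1/√2)i|1001⟩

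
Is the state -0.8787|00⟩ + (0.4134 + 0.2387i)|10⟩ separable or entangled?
Separable

Writing the state as a|00⟩ + b|01⟩ + c|10⟩ + d|11⟩, it is a product state iff ad − bc = 0.
Here (a, b, c, d) = (-0.8787, 0, (0.4134 + 0.2387i), 0): ad − bc = (-0.8787)(0) − (0)(0.4134 + 0.2387i) = 0, so the state is separable.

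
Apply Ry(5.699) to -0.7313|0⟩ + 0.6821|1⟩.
0.5039|0⟩ - 0.8638|1⟩

Ry(5.699) = [[cos(θ/2), −sin(θ/2)], [sin(θ/2), cos(θ/2)]]; θ = 5.699, cos(θ/2) ≈ -0.957643, sin(θ/2) ≈ 0.287957.
With a = amp(|0⟩) = -0.7313 and b = amp(|1⟩) = 0.6821:
new amp(|0⟩) = (-0.957643)·a + (-0.287957)·b = 0.5039
new amp(|1⟩) = (0.287957)·a + (-0.957643)·b = -0.8638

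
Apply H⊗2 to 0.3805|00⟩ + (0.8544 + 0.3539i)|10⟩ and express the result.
(0.6175 + 0.177i)|00⟩ + (0.6175 + 0.177i)|01⟩ + (-0.237 - 0.177i)|10⟩ + (-0.237 - 0.177i)|11⟩

H⊗2 gives amp(|y⟩) = (1/2) Σ_x (−1)^(x·y) amp(|x⟩), where x·y is the number of positions in which both x and y have a 1.
|00⟩: (0.3805 + (0.8544 + 0.3539i))/2 = (0.6175 + 0.177i)
|01⟩: (0.3805 + (0.8544 + 0.3539i))/2 = (0.6175 + 0.177i)
|10⟩: (0.3805 - (0.8544 + 0.3539i))/2 = (-0.237 - 0.177i)
|11⟩: (0.3805 - (0.8544 + 0.3539i))/2 = (-0.237 - 0.177i)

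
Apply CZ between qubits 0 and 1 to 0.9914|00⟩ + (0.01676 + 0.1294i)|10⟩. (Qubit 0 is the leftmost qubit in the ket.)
0.9914|00⟩ + (0.01676 + 0.1294i)|10⟩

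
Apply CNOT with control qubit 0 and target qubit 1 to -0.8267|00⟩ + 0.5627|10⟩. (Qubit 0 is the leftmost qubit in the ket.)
-0.8267|00⟩ + 0.5627|11⟩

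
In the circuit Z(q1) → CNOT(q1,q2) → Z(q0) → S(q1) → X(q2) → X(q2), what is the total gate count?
6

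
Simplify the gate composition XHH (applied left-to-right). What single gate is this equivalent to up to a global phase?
X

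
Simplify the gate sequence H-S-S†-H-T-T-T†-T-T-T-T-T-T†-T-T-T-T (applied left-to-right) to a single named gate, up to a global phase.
T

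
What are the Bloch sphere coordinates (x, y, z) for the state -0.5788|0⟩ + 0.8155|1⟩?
(-0.944, 0, -0.33)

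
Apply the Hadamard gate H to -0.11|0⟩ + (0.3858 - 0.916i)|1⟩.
(0.195 - 0.6477i)|0⟩ + (-0.3506 + 0.6477i)|1⟩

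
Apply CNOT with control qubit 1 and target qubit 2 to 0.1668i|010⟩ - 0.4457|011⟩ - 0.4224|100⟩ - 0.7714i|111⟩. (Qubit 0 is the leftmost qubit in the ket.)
-0.4457|010⟩ + 0.1668i|011⟩ - 0.4224|100⟩ - 0.7714i|110⟩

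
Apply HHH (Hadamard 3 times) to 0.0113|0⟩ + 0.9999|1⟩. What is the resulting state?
0.715|0⟩ - 0.699|1⟩

H² = I, so H^3 = H: a single Hadamard. With (a, b) = (0.0113, 0.9999), H gives ((a + b)/√2, (a − b)/√2) = (0.715, -0.699).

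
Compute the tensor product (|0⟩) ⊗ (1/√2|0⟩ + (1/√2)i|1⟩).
1/√2|00⟩ + (1/√2)i|01⟩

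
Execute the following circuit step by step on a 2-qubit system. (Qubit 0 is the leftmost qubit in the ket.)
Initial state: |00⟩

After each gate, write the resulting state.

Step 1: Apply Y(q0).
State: i|10⟩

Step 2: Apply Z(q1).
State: i|10⟩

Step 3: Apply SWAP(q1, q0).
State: i|01⟩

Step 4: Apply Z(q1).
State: -i|01⟩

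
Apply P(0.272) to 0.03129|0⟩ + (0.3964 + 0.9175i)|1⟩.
0.03129|0⟩ + (0.1353 + 0.9903i)|1⟩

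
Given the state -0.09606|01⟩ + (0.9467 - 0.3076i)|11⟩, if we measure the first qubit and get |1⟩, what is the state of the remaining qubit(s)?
(0.9511 - 0.309i)|1⟩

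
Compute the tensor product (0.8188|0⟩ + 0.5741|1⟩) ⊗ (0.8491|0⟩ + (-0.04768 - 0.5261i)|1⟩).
0.6952|00⟩ + (-0.03904 - 0.4308i)|01⟩ + 0.4875|10⟩ + (-0.02737 - 0.302i)|11⟩

amp(|b₁b₂…⟩) = product of the factor amplitudes for bits b₁, b₂, …; only kets whose every factor amplitude is nonzero survive.
|00⟩: (0.8188)(0.8491) = 0.6952
|01⟩: (0.8188)(-0.04768 - 0.5261i) = (-0.03904 - 0.4308i)
|10⟩: (0.5741)(0.8491) = 0.4875
|11⟩: (0.5741)(-0.04768 - 0.5261i) = (-0.02737 - 0.302i)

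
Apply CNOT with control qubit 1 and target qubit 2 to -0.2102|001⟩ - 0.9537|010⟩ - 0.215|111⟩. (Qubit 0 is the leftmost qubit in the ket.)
-0.2102|001⟩ - 0.9537|011⟩ - 0.215|110⟩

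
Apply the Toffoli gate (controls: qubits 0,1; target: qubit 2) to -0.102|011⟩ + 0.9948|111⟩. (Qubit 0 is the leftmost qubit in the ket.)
-0.102|011⟩ + 0.9948|110⟩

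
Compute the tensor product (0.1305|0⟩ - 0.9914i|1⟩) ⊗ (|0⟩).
0.1305|00⟩ - 0.9914i|10⟩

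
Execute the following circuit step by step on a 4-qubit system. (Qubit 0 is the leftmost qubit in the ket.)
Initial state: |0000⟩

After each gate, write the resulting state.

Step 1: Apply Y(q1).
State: i|0100⟩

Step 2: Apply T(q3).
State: i|0100⟩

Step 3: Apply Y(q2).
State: -|0110⟩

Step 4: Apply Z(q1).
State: |0110⟩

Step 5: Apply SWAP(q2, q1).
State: |0110⟩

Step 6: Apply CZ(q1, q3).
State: |0110⟩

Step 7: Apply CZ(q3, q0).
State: |0110⟩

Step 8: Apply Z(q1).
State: -|0110⟩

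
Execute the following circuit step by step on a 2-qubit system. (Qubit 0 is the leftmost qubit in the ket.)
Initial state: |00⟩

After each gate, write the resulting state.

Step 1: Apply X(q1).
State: |01⟩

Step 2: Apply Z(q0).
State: |01⟩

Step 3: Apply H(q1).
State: 1/√2|00⟩ - 1/√2|01⟩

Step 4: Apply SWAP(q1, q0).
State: 1/√2|00⟩ - 1/√2|10⟩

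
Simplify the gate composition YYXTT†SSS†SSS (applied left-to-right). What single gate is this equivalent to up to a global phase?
X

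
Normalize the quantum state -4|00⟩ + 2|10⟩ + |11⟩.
-0.8729|00⟩ + 0.4364|10⟩ + 0.2182|11⟩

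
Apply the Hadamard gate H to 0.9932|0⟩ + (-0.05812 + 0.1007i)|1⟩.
(0.6612 + 0.07121i)|0⟩ + (0.7434 - 0.07121i)|1⟩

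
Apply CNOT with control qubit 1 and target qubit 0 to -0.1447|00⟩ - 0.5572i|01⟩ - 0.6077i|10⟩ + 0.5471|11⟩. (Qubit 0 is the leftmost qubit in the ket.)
-0.1447|00⟩ + 0.5471|01⟩ - 0.6077i|10⟩ - 0.5572i|11⟩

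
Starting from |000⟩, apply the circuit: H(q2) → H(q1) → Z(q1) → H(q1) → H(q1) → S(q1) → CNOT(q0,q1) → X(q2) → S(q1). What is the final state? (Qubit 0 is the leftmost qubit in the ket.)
1/2|000⟩ + 1/2|001⟩ + 1/2|010⟩ + 1/2|011⟩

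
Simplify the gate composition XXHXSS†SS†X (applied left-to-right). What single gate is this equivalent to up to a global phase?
H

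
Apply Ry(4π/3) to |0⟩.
-1/2|0⟩ + 0.866|1⟩

Ry(4π/3) = [[cos(θ/2), −sin(θ/2)], [sin(θ/2), cos(θ/2)]]; θ = 4π/3, cos(θ/2) ≈ -0.5, sin(θ/2) ≈ 0.866025.
With a = amp(|0⟩) = 1 and b = amp(|1⟩) = 0:
new amp(|0⟩) = (-0.5)·a + (-0.866025)·b = -1/2
new amp(|1⟩) = (0.866025)·a + (-0.5)·b = 0.866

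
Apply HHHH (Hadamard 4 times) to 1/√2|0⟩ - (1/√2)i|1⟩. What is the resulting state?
1/√2|0⟩ - (1/√2)i|1⟩

H² = I, so an even number of Hadamards cancels: H^4 = I and the state is unchanged.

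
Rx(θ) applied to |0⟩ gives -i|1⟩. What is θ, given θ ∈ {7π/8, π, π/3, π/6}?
π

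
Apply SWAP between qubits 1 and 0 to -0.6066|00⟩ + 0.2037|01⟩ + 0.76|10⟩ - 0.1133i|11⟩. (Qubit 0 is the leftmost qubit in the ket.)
-0.6066|00⟩ + 0.76|01⟩ + 0.2037|10⟩ - 0.1133i|11⟩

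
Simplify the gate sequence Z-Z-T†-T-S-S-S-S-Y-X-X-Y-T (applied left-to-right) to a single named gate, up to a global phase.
T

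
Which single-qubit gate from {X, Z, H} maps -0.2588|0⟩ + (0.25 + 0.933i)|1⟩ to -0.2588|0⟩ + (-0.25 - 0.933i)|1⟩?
Z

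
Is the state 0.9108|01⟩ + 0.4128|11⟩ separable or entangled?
Separable

Writing the state as a|00⟩ + b|01⟩ + c|10⟩ + d|11⟩, it is a product state iff ad − bc = 0.
Here (a, b, c, d) = (0, 0.9108, 0, 0.4128): ad − bc = (0)(0.4128) − (0.9108)(0) = 0, so the state is separable.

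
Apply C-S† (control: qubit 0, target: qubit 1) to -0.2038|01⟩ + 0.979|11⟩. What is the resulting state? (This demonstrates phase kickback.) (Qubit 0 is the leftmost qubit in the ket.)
-0.2038|01⟩ - 0.979i|11⟩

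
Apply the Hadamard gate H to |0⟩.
1/√2|0⟩ + 1/√2|1⟩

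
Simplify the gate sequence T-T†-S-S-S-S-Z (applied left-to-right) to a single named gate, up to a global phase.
Z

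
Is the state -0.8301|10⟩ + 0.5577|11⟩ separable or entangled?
Separable

Writing the state as a|00⟩ + b|01⟩ + c|10⟩ + d|11⟩, it is a product state iff ad − bc = 0.
Here (a, b, c, d) = (0, 0, -0.8301, 0.5577): ad − bc = (0)(0.5577) − (0)(-0.8301) = 0, so the state is separable.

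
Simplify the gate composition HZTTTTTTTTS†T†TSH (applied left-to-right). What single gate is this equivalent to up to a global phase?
X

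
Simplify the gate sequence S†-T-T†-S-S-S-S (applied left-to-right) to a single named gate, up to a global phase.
S†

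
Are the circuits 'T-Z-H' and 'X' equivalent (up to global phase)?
No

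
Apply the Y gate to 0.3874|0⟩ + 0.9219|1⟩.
-0.9219i|0⟩ + 0.3874i|1⟩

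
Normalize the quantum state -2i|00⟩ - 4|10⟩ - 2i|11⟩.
-(1/√6)i|00⟩ - 0.8165|10⟩ - (1/√6)i|11⟩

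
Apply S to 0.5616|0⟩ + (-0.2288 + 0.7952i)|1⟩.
0.5616|0⟩ + (-0.7952 - 0.2288i)|1⟩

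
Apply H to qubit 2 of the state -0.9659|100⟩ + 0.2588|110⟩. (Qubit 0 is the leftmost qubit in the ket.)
-0.683|100⟩ - 0.683|101⟩ + 0.183|110⟩ + 0.183|111⟩

H on qubit 2 mixes each pair of kets that differ only in qubit 2: amplitudes (a, b) of (|…0…⟩, |…1…⟩) become ((a + b)/√2, (a − b)/√2). Kets absent from the input have amplitude 0.
(|100⟩, |101⟩): (a, b) = (-0.9659, 0) → (-0.683, -0.683)
(|110⟩, |111⟩): (a, b) = (0.2588, 0) → (0.183, 0.183)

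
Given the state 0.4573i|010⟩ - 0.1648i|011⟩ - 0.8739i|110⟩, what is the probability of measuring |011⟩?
0.02716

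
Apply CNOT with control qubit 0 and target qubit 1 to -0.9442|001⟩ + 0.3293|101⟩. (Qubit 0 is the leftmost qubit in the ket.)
-0.9442|001⟩ + 0.3293|111⟩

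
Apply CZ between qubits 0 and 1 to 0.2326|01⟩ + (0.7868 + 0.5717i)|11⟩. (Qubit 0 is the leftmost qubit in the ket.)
0.2326|01⟩ + (-0.7868 - 0.5717i)|11⟩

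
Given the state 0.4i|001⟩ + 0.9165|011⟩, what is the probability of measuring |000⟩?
0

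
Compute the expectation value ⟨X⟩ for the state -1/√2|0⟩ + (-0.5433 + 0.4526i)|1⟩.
0.7683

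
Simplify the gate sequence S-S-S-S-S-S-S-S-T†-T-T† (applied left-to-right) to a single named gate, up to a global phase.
T†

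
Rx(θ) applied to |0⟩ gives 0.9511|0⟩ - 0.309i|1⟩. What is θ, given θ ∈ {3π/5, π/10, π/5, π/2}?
π/5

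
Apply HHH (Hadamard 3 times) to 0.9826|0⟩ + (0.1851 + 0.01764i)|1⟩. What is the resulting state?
(0.8257 + 0.01247i)|0⟩ + (0.5639 - 0.01247i)|1⟩

H² = I, so H^3 = H: a single Hadamard. With (a, b) = (0.9826, (0.1851 + 0.01764i)), H gives ((a + b)/√2, (a − b)/√2) = ((0.8257 + 0.01247i), (0.5639 - 0.01247i)).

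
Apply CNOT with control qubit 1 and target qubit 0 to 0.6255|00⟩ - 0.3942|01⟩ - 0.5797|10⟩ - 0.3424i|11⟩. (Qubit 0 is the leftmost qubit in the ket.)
0.6255|00⟩ - 0.3424i|01⟩ - 0.5797|10⟩ - 0.3942|11⟩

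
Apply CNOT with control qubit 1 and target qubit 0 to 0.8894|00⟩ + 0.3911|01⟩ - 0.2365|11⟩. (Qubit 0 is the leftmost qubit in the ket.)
0.8894|00⟩ - 0.2365|01⟩ + 0.3911|11⟩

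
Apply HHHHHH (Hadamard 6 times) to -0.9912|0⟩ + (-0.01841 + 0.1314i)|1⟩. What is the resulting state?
-0.9912|0⟩ + (-0.01841 + 0.1314i)|1⟩

H² = I, so an even number of Hadamards cancels: H^6 = I and the state is unchanged.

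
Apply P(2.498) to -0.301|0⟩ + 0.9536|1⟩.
-0.301|0⟩ + (-0.7628 + 0.5722i)|1⟩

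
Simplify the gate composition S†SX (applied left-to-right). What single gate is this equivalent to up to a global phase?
X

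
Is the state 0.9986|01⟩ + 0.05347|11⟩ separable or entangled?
Separable

Writing the state as a|00⟩ + b|01⟩ + c|10⟩ + d|11⟩, it is a product state iff ad − bc = 0.
Here (a, b, c, d) = (0, 0.9986, 0, 0.05347): ad − bc = (0)(0.05347) − (0.9986)(0) = 0, so the state is separable.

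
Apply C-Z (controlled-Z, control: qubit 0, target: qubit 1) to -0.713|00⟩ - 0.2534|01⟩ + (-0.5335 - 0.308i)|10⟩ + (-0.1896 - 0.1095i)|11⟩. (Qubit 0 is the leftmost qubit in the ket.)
-0.713|00⟩ - 0.2534|01⟩ + (-0.5335 - 0.308i)|10⟩ + (0.1896 + 0.1095i)|11⟩

C-Z leaves the control-|0⟩ kets |00⟩, |01⟩ unchanged and applies Z to qubit 1 on the control-|1⟩ pair (|10⟩, |11⟩).
Z = [[1, 0], [0, -1]].
With a = amp(|10⟩) = (-0.5335 - 0.308i) and b = amp(|11⟩) = (-0.1896 - 0.1095i):
new amp(|10⟩) = (1)·a = (-0.5335 - 0.308i)
new amp(|11⟩) = (-1)·b = (0.1896 + 0.1095i)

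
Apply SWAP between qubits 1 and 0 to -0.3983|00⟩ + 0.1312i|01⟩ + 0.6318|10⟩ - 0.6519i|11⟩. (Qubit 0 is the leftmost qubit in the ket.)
-0.3983|00⟩ + 0.6318|01⟩ + 0.1312i|10⟩ - 0.6519i|11⟩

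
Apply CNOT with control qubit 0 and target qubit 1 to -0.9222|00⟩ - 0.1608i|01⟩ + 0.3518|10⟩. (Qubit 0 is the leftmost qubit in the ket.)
-0.9222|00⟩ - 0.1608i|01⟩ + 0.3518|11⟩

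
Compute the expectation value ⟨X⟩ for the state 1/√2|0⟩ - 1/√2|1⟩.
-1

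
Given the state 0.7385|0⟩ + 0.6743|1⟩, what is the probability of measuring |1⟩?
0.4547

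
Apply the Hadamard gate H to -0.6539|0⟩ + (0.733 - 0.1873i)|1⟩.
(0.05593 - 0.1324i)|0⟩ + (-0.9807 + 0.1324i)|1⟩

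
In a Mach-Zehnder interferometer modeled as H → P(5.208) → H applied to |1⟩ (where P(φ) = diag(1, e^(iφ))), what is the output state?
(0.2622 + 0.4398i)|0⟩ + (0.7378 - 0.4398i)|1⟩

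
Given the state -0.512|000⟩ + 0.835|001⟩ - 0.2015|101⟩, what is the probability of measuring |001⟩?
0.6972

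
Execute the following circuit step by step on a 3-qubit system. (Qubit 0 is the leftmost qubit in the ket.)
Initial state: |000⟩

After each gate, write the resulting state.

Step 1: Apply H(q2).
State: 1/√2|000⟩ + 1/√2|001⟩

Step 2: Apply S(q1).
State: 1/√2|000⟩ + 1/√2|001⟩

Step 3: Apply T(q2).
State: 1/√2|000⟩ + (1/2 + (1/2)i)|001⟩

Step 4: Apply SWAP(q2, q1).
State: 1/√2|000⟩ + (1/2 + (1/2)i)|010⟩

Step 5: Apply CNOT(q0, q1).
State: 1/√2|000⟩ + (1/2 + (1/2)i)|010⟩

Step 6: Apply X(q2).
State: 1/√2|001⟩ + (1/2 + (1/2)i)|011⟩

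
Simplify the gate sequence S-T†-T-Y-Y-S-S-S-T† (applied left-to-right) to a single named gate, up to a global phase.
T†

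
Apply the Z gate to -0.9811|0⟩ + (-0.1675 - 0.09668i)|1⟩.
-0.9811|0⟩ + (0.1675 + 0.09668i)|1⟩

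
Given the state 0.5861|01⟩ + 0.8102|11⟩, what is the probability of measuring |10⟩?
0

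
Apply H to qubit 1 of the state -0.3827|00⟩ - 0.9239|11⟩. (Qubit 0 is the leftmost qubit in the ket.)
-0.2706|00⟩ - 0.2706|01⟩ - 0.6533|10⟩ + 0.6533|11⟩

H on qubit 1 mixes each pair of kets that differ only in qubit 1: amplitudes (a, b) of (|…0…⟩, |…1…⟩) become ((a + b)/√2, (a − b)/√2). Kets absent from the input have amplitude 0.
(|00⟩, |01⟩): (a, b) = (-0.3827, 0) → (-0.2706, -0.2706)
(|10⟩, |11⟩): (a, b) = (0, -0.9239) → (-0.6533, 0.6533)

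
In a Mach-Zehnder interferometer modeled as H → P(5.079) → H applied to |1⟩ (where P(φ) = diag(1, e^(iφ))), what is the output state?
(0.3208 + 0.4668i)|0⟩ + (0.6792 - 0.4668i)|1⟩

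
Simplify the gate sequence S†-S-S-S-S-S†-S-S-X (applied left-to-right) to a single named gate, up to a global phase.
X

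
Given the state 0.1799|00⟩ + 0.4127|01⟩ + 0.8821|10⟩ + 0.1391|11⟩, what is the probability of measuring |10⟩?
0.7781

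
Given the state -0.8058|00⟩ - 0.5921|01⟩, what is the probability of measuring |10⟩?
0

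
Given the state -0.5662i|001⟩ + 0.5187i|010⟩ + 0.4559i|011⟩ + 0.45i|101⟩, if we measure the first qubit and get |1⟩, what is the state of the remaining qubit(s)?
i|01⟩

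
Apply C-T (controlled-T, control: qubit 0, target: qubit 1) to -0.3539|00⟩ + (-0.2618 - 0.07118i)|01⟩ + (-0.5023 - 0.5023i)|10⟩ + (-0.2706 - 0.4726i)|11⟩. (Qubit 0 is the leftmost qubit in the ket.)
-0.3539|00⟩ + (-0.2618 - 0.07118i)|01⟩ + (-0.5023 - 0.5023i)|10⟩ + (0.1428 - 0.5255i)|11⟩

C-T leaves the control-|0⟩ kets |00⟩, |01⟩ unchanged and applies T to qubit 1 on the control-|1⟩ pair (|10⟩, |11⟩).
T = [[1, 0], [0, (1/√2 + (1/√2)i)]].
With a = amp(|10⟩) = (-0.5023 - 0.5023i) and b = amp(|11⟩) = (-0.2706 - 0.4726i):
new amp(|10⟩) = (1)·a = (-0.5023 - 0.5023i)
new amp(|11⟩) = (1/√2 + (1/√2)i)·b = (0.1428 - 0.5255i)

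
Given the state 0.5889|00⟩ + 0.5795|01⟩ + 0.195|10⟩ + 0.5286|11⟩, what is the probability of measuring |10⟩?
0.03803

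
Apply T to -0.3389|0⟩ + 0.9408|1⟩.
-0.3389|0⟩ + (0.6652 + 0.6652i)|1⟩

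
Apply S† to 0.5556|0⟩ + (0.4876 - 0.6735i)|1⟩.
0.5556|0⟩ + (-0.6735 - 0.4876i)|1⟩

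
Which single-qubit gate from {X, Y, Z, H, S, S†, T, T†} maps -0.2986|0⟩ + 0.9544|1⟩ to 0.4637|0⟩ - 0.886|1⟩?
H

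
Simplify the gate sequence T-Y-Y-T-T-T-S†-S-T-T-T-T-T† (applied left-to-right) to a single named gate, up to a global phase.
T†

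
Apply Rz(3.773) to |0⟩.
(-0.3105 - 0.9506i)|0⟩

Rz(3.773) = [[e^(−iθ/2), 0], [0, e^(iθ/2)]] with e^(±iθ/2) = cos(θ/2) ± i·sin(θ/2); θ = 3.773, cos(θ/2) ≈ -0.310485, sin(θ/2) ≈ 0.950578.
With a = amp(|0⟩) = 1 and b = amp(|1⟩) = 0:
new amp(|0⟩) = (-0.310485 - 0.950578i)·a = (-0.3105 - 0.9506i)
new amp(|1⟩) = (-0.310485 + 0.950578i)·b = 0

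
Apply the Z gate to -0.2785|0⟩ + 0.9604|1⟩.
-0.2785|0⟩ - 0.9604|1⟩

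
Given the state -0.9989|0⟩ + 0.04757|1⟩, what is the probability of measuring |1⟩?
0.002263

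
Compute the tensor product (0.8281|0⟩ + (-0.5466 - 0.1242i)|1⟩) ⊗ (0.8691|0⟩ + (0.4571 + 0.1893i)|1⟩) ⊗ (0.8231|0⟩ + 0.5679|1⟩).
0.5924|000⟩ + 0.4087|001⟩ + (0.3116 + 0.129i)|010⟩ + (0.215 + 0.08902i)|011⟩ + (-0.391 - 0.08885i)|100⟩ + (-0.2698 - 0.0613i)|101⟩ + (-0.1863 - 0.1319i)|110⟩ + (-0.1285 - 0.091i)|111⟩

amp(|b₁b₂…⟩) = product of the factor amplitudes for bits b₁, b₂, …; only kets whose every factor amplitude is nonzero survive.
|000⟩: (0.8281)(0.8691)(0.8231) = 0.5924
|001⟩: (0.8281)(0.8691)(0.5679) = 0.4087
|010⟩: (0.8281)(0.4571 + 0.1893i)(0.8231) = (0.3116 + 0.129i)
|011⟩: (0.8281)(0.4571 + 0.1893i)(0.5679) = (0.215 + 0.08902i)
|100⟩: (-0.5466 - 0.1242i)(0.8691)(0.8231) = (-0.391 - 0.08885i)
|101⟩: (-0.5466 - 0.1242i)(0.8691)(0.5679) = (-0.2698 - 0.0613i)
|110⟩: (-0.5466 - 0.1242i)(0.4571 + 0.1893i)(0.8231) = (-0.1863 - 0.1319i)
|111⟩: (-0.5466 - 0.1242i)(0.4571 + 0.1893i)(0.5679) = (-0.1285 - 0.091i)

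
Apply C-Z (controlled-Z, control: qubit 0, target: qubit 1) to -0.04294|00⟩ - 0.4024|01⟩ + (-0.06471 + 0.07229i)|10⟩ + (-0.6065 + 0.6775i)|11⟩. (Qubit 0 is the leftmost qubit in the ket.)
-0.04294|00⟩ - 0.4024|01⟩ + (-0.06471 + 0.07229i)|10⟩ + (0.6065 - 0.6775i)|11⟩

C-Z leaves the control-|0⟩ kets |00⟩, |01⟩ unchanged and applies Z to qubit 1 on the control-|1⟩ pair (|10⟩, |11⟩).
Z = [[1, 0], [0, -1]].
With a = amp(|10⟩) = (-0.06471 + 0.07229i) and b = amp(|11⟩) = (-0.6065 + 0.6775i):
new amp(|10⟩) = (1)·a = (-0.06471 + 0.07229i)
new amp(|11⟩) = (-1)·b = (0.6065 - 0.6775i)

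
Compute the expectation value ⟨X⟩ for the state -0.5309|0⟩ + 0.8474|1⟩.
-0.8998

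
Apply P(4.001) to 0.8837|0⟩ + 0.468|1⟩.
0.8837|0⟩ + (-0.3056 - 0.3545i)|1⟩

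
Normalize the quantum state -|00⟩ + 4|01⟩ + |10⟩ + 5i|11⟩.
-0.1525|00⟩ + 0.61|01⟩ + 0.1525|10⟩ + 0.7625i|11⟩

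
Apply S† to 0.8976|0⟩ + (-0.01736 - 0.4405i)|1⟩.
0.8976|0⟩ + (-0.4405 + 0.01736i)|1⟩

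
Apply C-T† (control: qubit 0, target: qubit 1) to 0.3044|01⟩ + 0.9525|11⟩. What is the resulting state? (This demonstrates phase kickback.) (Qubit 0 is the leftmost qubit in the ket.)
0.3044|01⟩ + (0.6735 - 0.6735i)|11⟩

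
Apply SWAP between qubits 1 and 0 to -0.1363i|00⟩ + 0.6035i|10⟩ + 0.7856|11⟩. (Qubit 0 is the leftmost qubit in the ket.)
-0.1363i|00⟩ + 0.6035i|01⟩ + 0.7856|11⟩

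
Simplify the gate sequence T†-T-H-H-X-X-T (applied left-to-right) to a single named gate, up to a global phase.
T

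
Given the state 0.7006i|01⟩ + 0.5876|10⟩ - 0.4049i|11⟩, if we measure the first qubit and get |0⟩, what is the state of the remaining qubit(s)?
i|1⟩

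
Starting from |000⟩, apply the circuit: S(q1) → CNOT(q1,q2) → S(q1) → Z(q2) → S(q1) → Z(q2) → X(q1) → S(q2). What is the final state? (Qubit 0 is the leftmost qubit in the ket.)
|010⟩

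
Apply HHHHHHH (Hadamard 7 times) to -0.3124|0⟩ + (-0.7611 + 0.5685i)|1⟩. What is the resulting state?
(-0.7591 + 0.402i)|0⟩ + (0.3173 - 0.402i)|1⟩

H² = I, so H^7 = H: a single Hadamard. With (a, b) = (-0.3124, (-0.7611 + 0.5685i)), H gives ((a + b)/√2, (a − b)/√2) = ((-0.7591 + 0.402i), (0.3173 - 0.402i)).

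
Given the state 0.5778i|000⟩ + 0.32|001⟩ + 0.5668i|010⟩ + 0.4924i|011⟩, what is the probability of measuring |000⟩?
0.3339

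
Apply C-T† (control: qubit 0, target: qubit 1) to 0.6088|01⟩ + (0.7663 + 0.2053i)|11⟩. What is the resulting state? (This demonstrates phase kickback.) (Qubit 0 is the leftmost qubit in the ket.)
0.6088|01⟩ + (0.687 - 0.3967i)|11⟩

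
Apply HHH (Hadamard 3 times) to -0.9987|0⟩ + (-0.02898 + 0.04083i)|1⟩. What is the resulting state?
(-0.7267 + 0.02887i)|0⟩ + (-0.6857 - 0.02887i)|1⟩

H² = I, so H^3 = H: a single Hadamard. With (a, b) = (-0.9987, (-0.02898 + 0.04083i)), H gives ((a + b)/√2, (a − b)/√2) = ((-0.7267 + 0.02887i), (-0.6857 - 0.02887i)).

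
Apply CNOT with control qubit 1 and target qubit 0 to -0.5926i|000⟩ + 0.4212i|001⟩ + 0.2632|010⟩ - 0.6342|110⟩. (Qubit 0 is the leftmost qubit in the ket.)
-0.5926i|000⟩ + 0.4212i|001⟩ - 0.6342|010⟩ + 0.2632|110⟩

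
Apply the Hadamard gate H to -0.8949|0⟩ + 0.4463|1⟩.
-0.3172|0⟩ - 0.9484|1⟩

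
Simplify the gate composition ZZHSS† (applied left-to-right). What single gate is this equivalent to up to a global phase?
H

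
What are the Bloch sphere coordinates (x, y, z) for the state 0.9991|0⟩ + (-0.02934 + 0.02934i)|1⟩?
(-0.05863, 0.05863, 0.9965)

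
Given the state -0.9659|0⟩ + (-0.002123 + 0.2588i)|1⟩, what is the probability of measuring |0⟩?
0.933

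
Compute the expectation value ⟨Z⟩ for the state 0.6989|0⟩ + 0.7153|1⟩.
-0.02319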